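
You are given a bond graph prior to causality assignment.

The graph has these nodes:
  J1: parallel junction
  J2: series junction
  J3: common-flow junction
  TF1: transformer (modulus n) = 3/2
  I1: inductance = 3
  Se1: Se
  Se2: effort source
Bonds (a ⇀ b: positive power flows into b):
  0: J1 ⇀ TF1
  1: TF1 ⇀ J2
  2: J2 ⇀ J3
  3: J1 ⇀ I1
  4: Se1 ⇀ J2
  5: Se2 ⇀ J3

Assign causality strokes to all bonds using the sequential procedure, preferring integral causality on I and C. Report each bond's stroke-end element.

#0 |J1
#1 |TF1
#2 |J2
#3 |I1
#4 |J2
#5 |J3

b4 →J2  (source Se1 imposes e)
b5 →J3  (source Se2 imposes e)
b2 →J2  (J3 needs exactly one f-in)
b1 →TF1  (J2 needs exactly one f-in)
b0 →J1  (TF1 one-in-one-out from 1)
b3 →I1  (J1: bond 0 brought effort, rest push out)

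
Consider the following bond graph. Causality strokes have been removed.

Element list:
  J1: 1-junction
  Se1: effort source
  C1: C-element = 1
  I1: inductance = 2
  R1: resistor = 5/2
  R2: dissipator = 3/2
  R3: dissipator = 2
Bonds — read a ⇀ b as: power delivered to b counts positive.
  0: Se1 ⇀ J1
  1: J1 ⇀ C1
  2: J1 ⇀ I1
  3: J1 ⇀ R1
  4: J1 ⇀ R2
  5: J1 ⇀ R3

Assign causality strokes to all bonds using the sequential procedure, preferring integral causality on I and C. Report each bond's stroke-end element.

bond 0 stroke at J1
bond 1 stroke at J1
bond 2 stroke at I1
bond 3 stroke at J1
bond 4 stroke at J1
bond 5 stroke at J1

bond 0 |J1  (source Se1 imposes e)
bond 1 |J1  (C1 outputs effort q/C1)
bond 2 |I1  (I1: I, integral causality)
bond 3 |J1  (1-jn J1 has f-setter on 2)
bond 4 |J1  (1-jn J1 has f-setter on 2)
bond 5 |J1  (common-f at J1 fixed by 2)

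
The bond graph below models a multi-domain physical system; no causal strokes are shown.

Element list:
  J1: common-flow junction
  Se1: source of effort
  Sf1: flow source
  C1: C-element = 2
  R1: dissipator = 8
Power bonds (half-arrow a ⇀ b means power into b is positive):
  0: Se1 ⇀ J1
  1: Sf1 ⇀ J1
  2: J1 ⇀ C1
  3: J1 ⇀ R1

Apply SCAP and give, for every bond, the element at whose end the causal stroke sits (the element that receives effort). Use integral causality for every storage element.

b0 stroke→J1  (Se1: effort source, stroke at far end)
b1 stroke→Sf1  (Sf1 (Sf) sets flow on bond)
b2 stroke→J1  (common-f at J1 fixed by 1)
b3 stroke→J1  (1-jn J1 has f-setter on 1)

bond 0 |J1
bond 1 |Sf1
bond 2 |J1
bond 3 |J1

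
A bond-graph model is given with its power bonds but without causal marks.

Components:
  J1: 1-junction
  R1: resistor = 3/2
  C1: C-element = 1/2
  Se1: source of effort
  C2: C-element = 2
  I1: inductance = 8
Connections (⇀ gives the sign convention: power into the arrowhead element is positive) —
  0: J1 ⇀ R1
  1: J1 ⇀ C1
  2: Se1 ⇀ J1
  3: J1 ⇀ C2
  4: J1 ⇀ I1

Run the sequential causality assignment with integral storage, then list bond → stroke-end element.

b0 →J1
b1 →J1
b2 →J1
b3 →J1
b4 →I1

bond 2 →J1  (Se1: effort source, stroke at far end)
bond 1 →J1  (prefer integral on C1)
bond 3 →J1  (C2 integral (e out))
bond 4 →I1  (I1 integral (f out))
bond 0 →J1  (1-jn J1 has f-setter on 4)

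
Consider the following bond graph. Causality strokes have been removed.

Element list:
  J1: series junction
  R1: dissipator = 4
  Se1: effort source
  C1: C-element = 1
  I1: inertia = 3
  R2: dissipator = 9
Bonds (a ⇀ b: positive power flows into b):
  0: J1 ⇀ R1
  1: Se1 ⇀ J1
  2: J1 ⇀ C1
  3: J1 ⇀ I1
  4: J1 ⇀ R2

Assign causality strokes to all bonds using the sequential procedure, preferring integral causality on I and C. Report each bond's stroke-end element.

β0 |J1
β1 |J1
β2 |J1
β3 |I1
β4 |J1

bond 1 |J1  (Se1 fixes effort; stroke away)
bond 2 |J1  (C1: C, integral causality)
bond 3 |I1  (prefer integral on I1)
bond 0 |J1  (1-jn J1 has f-setter on 3)
bond 4 |J1  (common-f at J1 fixed by 3)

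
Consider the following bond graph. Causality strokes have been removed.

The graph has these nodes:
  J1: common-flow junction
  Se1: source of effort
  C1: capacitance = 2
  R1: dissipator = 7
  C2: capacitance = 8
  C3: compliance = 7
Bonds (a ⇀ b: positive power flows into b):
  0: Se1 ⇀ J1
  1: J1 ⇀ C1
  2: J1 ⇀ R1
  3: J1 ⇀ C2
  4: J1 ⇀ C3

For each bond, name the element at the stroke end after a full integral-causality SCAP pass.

β0 →J1  (Se1 (Se) sets effort on bond)
β1 →J1  (prefer integral on C1)
β3 →J1  (prefer integral on C2)
β4 →J1  (C3 outputs effort q/C3)
β2 →R1  (closing 1-jn rule on J1)

#0 stroke at J1
#1 stroke at J1
#2 stroke at R1
#3 stroke at J1
#4 stroke at J1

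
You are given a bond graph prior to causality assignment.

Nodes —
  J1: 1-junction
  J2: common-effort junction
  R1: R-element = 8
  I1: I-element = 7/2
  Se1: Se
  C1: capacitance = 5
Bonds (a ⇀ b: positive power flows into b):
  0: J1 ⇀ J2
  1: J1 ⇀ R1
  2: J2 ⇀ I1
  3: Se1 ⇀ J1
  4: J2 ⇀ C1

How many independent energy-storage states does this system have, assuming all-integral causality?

β3 |J1  (Se1: effort source, stroke at far end)
β2 |I1  (I1 outputs flow p/I1)
β4 |J2  (C1: C, integral causality)
β0 |J1  (J2: bond 4 brought effort, rest push out)
β1 |R1  (J1: last free bond brings flow in)

2  (C1, I1 all integral)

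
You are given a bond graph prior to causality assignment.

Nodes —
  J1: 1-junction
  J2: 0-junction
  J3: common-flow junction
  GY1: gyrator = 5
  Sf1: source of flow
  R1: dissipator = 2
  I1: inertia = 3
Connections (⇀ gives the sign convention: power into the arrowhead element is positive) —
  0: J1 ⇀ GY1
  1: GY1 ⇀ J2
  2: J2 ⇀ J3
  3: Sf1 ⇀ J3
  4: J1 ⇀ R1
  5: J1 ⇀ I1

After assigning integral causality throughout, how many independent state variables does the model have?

1  (I1 all integral)

bond 3 →Sf1  (source Sf1 imposes f)
bond 2 →J3  (common-f at J3 fixed by 3)
bond 1 →J2  (J2: last free bond brings effort in)
bond 0 →J1  (GY1 both-in/both-out from 1)
bond 5 →I1  (I1 integral (f out))
bond 4 →J1  (J1: bond 5 brought flow, rest push out)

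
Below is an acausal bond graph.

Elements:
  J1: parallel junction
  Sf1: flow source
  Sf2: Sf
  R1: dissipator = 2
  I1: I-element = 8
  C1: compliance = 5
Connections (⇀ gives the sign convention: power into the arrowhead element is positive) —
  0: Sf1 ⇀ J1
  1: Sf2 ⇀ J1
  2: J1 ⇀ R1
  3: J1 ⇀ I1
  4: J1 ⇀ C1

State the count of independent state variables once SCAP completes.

2  (C1, I1 all integral)

#0 stroke→Sf1  (Sf1 fixes flow; stroke at Sf1)
#1 stroke→Sf2  (source Sf2 imposes f)
#3 stroke→I1  (I1 outputs flow p/I1)
#4 stroke→J1  (C1: C, integral causality)
#2 stroke→R1  (J1: bond 4 brought effort, rest push out)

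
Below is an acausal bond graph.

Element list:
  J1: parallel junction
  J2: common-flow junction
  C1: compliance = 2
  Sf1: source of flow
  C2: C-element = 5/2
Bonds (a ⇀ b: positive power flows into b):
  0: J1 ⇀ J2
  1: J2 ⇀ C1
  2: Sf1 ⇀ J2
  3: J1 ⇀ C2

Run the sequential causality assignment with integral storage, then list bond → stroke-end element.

b0 stroke→J2
b1 stroke→J2
b2 stroke→Sf1
b3 stroke→J1

#2 stroke at Sf1  (Sf1 fixes flow; stroke at Sf1)
#0 stroke at J2  (J2 flow already set via bond 2)
#1 stroke at J2  (J2 flow already set via bond 2)
#3 stroke at J1  (only one effort-in slot at J1)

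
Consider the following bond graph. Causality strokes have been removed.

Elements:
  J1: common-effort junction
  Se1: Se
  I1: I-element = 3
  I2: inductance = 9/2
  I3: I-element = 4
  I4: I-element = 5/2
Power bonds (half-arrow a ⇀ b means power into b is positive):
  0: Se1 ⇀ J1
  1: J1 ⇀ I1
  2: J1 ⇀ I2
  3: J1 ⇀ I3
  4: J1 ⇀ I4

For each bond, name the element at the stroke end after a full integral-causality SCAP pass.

#0 →J1
#1 →I1
#2 →I2
#3 →I3
#4 →I4

bond 0 →J1  (Se1 (Se) sets effort on bond)
bond 1 →I1  (common-e at J1 fixed by 0)
bond 2 →I2  (J1 effort already set via bond 0)
bond 3 →I3  (0-jn J1 has e-setter on 0)
bond 4 →I4  (J1 effort already set via bond 0)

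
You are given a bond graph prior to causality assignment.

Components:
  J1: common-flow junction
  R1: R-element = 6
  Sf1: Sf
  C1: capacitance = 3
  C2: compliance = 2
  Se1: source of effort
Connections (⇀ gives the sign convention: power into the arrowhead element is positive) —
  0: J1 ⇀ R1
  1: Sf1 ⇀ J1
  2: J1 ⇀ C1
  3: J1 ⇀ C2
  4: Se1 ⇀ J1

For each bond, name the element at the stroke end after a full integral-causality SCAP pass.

#0 stroke at J1
#1 stroke at Sf1
#2 stroke at J1
#3 stroke at J1
#4 stroke at J1

β1 →Sf1  (Sf1: flow source, stroke at near end)
β4 →J1  (Se1: effort source, stroke at far end)
β0 →J1  (J1 flow already set via bond 1)
β2 →J1  (J1 flow already set via bond 1)
β3 →J1  (common-f at J1 fixed by 1)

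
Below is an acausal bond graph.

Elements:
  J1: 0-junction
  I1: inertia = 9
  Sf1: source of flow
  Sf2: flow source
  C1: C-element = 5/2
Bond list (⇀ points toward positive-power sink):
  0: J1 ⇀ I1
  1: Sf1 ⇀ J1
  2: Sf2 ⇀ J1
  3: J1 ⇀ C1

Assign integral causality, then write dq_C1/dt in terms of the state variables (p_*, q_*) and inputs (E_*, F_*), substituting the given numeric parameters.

#1 |Sf1  (source Sf1 imposes f)
#2 |Sf2  (Sf2 fixes flow; stroke at Sf2)
#0 |I1  (I1: I, integral causality)
#3 |J1  (J1: last free bond brings effort in)

dq_C1/dt = F_Sf1 + F_Sf2 - p_I1/9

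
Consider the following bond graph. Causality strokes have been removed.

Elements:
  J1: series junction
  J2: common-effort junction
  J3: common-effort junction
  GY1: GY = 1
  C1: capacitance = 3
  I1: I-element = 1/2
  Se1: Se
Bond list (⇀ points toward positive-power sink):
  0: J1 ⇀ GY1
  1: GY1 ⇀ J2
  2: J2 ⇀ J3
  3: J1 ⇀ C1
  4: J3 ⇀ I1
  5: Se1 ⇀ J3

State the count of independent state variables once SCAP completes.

b5 →J3  (Se1 (Se) sets effort on bond)
b2 →J2  (common-e at J3 fixed by 5)
b4 →I1  (J3: bond 5 brought effort, rest push out)
b1 →GY1  (J2 effort already set via bond 2)
b0 →GY1  (GY1: gyrator matches bond 1)
b3 →J1  (J1: bond 0 brought flow, rest push out)

2  (C1, I1 all integral)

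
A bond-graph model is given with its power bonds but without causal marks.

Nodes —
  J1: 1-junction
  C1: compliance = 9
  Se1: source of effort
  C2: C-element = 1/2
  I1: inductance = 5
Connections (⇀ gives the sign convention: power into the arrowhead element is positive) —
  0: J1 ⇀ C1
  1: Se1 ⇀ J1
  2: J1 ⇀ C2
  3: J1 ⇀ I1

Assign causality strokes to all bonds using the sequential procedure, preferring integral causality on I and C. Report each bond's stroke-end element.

b0 |J1
b1 |J1
b2 |J1
b3 |I1

b1 →J1  (Se1: effort source, stroke at far end)
b0 →J1  (C1 outputs effort q/C1)
b2 →J1  (prefer integral on C2)
b3 →I1  (closing 1-jn rule on J1)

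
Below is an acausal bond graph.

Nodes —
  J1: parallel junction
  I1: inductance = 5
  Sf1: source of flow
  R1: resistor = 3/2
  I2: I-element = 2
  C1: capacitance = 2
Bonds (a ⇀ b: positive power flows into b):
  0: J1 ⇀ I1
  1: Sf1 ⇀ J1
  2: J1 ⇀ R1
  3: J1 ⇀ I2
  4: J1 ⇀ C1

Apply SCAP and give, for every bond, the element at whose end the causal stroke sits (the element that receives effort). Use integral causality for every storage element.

β1 →Sf1  (source Sf1 imposes f)
β0 →I1  (I1 integral (f out))
β3 →I2  (I2 integral (f out))
β4 →J1  (prefer integral on C1)
β2 →R1  (J1 effort already set via bond 4)

#0 stroke at I1
#1 stroke at Sf1
#2 stroke at R1
#3 stroke at I2
#4 stroke at J1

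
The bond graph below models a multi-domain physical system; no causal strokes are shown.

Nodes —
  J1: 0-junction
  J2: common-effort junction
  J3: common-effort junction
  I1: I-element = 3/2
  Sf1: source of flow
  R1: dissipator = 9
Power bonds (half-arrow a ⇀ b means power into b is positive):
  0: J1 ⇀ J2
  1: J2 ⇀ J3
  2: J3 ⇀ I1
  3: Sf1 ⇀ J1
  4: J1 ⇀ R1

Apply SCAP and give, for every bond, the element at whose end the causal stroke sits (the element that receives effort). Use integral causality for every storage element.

b3 stroke at Sf1  (source Sf1 imposes f)
b2 stroke at I1  (I1 integral (f out))
b1 stroke at J3  (closing 0-jn rule on J3)
b0 stroke at J2  (only one effort-in slot at J2)
b4 stroke at J1  (only one effort-in slot at J1)

β0 |J2
β1 |J3
β2 |I1
β3 |Sf1
β4 |J1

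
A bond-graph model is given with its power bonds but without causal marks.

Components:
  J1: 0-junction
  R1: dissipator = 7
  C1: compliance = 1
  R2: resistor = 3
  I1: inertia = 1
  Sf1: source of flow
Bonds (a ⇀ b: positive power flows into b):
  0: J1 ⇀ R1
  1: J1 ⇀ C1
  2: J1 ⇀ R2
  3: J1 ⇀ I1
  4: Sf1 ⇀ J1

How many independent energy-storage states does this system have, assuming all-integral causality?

#4 →Sf1  (source Sf1 imposes f)
#1 →J1  (C1: C, integral causality)
#0 →R1  (common-e at J1 fixed by 1)
#2 →R2  (J1 effort already set via bond 1)
#3 →I1  (0-jn J1 has e-setter on 1)

2  (C1, I1 all integral)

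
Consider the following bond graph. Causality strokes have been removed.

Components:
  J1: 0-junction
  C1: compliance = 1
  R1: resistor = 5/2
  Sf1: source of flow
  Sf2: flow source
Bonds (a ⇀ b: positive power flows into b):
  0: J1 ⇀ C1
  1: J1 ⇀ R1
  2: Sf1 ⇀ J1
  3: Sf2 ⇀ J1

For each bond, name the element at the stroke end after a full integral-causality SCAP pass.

β2 stroke→Sf1  (source Sf1 imposes f)
β3 stroke→Sf2  (source Sf2 imposes f)
β0 stroke→J1  (C1: C, integral causality)
β1 stroke→R1  (0-jn J1 has e-setter on 0)

bond 0 stroke at J1
bond 1 stroke at R1
bond 2 stroke at Sf1
bond 3 stroke at Sf2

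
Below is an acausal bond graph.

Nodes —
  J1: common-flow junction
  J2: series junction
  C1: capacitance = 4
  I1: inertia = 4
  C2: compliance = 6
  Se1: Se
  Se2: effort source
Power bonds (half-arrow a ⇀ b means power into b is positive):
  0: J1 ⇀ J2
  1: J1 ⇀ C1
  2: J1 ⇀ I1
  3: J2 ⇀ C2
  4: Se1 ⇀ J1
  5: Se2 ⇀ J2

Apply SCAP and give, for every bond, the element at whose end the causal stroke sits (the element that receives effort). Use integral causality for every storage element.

bond 0 stroke→J1
bond 1 stroke→J1
bond 2 stroke→I1
bond 3 stroke→J2
bond 4 stroke→J1
bond 5 stroke→J2

bond 4 →J1  (Se1 fixes effort; stroke away)
bond 5 →J2  (Se2 fixes effort; stroke away)
bond 1 →J1  (C1 integral (e out))
bond 2 →I1  (prefer integral on I1)
bond 0 →J1  (J1: bond 2 brought flow, rest push out)
bond 3 →J2  (common-f at J2 fixed by 0)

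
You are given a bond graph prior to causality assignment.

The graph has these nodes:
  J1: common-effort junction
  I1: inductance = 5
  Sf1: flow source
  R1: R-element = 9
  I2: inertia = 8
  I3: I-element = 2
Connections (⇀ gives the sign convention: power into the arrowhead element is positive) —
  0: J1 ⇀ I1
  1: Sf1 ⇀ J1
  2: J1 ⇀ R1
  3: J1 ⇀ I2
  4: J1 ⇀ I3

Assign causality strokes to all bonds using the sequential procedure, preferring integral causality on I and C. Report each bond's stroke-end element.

bond 0 |I1
bond 1 |Sf1
bond 2 |J1
bond 3 |I2
bond 4 |I3

#1 stroke→Sf1  (Sf1 fixes flow; stroke at Sf1)
#0 stroke→I1  (prefer integral on I1)
#3 stroke→I2  (prefer integral on I2)
#4 stroke→I3  (I3 integral (f out))
#2 stroke→J1  (J1: last free bond brings effort in)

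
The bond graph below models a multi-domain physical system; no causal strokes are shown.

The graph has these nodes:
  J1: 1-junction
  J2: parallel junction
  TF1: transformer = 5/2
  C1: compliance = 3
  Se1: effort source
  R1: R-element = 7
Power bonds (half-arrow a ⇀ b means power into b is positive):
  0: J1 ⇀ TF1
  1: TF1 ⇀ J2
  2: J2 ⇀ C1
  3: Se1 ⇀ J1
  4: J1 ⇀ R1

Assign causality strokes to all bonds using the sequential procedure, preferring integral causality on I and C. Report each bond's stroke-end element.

b0 stroke→J1
b1 stroke→TF1
b2 stroke→J2
b3 stroke→J1
b4 stroke→R1

b3 stroke at J1  (Se1 (Se) sets effort on bond)
b2 stroke at J2  (C1 integral (e out))
b1 stroke at TF1  (J2 effort already set via bond 2)
b0 stroke at J1  (TF1: transformer flips bond 1)
b4 stroke at R1  (only one flow-in slot at J1)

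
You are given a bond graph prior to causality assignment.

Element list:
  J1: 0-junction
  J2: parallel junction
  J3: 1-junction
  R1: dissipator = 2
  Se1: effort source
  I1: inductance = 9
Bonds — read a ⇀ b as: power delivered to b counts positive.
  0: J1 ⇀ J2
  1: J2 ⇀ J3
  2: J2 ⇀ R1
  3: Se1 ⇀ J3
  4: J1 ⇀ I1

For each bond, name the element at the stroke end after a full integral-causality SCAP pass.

#0 stroke at J1
#1 stroke at J2
#2 stroke at R1
#3 stroke at J3
#4 stroke at I1

β3 stroke at J3  (source Se1 imposes e)
β1 stroke at J2  (closing 1-jn rule on J3)
β0 stroke at J1  (common-e at J2 fixed by 1)
β2 stroke at R1  (J2 effort already set via bond 1)
β4 stroke at I1  (J1: bond 0 brought effort, rest push out)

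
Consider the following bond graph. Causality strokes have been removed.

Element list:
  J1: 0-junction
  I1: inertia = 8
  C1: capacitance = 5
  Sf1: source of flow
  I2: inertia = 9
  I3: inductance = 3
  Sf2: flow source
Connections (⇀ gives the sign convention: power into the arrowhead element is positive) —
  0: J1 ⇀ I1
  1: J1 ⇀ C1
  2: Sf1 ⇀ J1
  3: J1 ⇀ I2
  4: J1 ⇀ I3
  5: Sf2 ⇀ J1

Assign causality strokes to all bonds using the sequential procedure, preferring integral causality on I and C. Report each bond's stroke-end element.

b0 stroke→I1
b1 stroke→J1
b2 stroke→Sf1
b3 stroke→I2
b4 stroke→I3
b5 stroke→Sf2

bond 2 |Sf1  (Sf1: flow source, stroke at near end)
bond 5 |Sf2  (Sf2 fixes flow; stroke at Sf2)
bond 0 |I1  (prefer integral on I1)
bond 1 |J1  (prefer integral on C1)
bond 3 |I2  (0-jn J1 has e-setter on 1)
bond 4 |I3  (J1 effort already set via bond 1)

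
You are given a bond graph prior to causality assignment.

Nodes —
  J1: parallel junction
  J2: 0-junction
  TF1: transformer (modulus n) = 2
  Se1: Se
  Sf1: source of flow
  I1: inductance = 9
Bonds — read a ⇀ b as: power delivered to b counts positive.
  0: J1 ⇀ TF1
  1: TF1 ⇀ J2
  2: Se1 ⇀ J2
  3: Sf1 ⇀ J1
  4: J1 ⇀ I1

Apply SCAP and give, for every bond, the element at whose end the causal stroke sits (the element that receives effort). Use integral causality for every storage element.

β2 stroke at J2  (Se1: effort source, stroke at far end)
β3 stroke at Sf1  (Sf1: flow source, stroke at near end)
β1 stroke at TF1  (common-e at J2 fixed by 2)
β0 stroke at J1  (TF1: transformer flips bond 1)
β4 stroke at I1  (J1: bond 0 brought effort, rest push out)

b0 stroke at J1
b1 stroke at TF1
b2 stroke at J2
b3 stroke at Sf1
b4 stroke at I1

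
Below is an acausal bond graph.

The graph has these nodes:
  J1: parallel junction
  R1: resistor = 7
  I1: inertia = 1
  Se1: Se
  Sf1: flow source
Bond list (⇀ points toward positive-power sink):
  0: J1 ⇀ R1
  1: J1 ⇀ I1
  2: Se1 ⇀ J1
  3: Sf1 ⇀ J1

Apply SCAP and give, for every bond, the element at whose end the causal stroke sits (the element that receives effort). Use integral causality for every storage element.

b2 stroke→J1  (Se1 (Se) sets effort on bond)
b3 stroke→Sf1  (Sf1 fixes flow; stroke at Sf1)
b0 stroke→R1  (J1: bond 2 brought effort, rest push out)
b1 stroke→I1  (common-e at J1 fixed by 2)

b0 stroke at R1
b1 stroke at I1
b2 stroke at J1
b3 stroke at Sf1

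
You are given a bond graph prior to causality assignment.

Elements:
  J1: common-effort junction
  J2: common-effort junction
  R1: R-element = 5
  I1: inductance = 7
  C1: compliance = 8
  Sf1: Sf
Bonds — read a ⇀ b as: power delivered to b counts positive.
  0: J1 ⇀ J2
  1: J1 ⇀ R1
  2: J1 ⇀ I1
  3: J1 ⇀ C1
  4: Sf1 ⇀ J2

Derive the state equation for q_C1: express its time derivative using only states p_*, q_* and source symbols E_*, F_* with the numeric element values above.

β4 stroke→Sf1  (Sf1 fixes flow; stroke at Sf1)
β0 stroke→J2  (only one effort-in slot at J2)
β2 stroke→I1  (I1 integral (f out))
β3 stroke→J1  (C1 integral (e out))
β1 stroke→R1  (J1: bond 3 brought effort, rest push out)

dq_C1/dt = F_Sf1 - p_I1/7 - q_C1/40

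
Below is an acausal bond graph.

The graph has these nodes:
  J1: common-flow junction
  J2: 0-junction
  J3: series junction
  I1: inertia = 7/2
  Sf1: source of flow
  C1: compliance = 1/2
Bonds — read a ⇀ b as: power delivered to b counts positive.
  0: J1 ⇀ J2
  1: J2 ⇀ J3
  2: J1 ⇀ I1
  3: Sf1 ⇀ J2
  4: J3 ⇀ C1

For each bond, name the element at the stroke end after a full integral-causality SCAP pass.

#3 stroke at Sf1  (source Sf1 imposes f)
#2 stroke at I1  (I1 integral (f out))
#0 stroke at J1  (common-f at J1 fixed by 2)
#1 stroke at J2  (only one effort-in slot at J2)
#4 stroke at J3  (1-jn J3 has f-setter on 1)

bond 0 →J1
bond 1 →J2
bond 2 →I1
bond 3 →Sf1
bond 4 →J3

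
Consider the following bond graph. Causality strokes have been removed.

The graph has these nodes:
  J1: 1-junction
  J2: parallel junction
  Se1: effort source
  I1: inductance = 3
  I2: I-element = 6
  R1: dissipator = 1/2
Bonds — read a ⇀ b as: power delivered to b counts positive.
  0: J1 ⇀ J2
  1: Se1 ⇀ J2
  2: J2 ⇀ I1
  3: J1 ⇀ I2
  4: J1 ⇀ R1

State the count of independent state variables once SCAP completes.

bond 1 stroke→J2  (Se1 (Se) sets effort on bond)
bond 0 stroke→J1  (J2 effort already set via bond 1)
bond 2 stroke→I1  (J2 effort already set via bond 1)
bond 3 stroke→I2  (I2: I, integral causality)
bond 4 stroke→J1  (1-jn J1 has f-setter on 3)

2  (I1, I2 all integral)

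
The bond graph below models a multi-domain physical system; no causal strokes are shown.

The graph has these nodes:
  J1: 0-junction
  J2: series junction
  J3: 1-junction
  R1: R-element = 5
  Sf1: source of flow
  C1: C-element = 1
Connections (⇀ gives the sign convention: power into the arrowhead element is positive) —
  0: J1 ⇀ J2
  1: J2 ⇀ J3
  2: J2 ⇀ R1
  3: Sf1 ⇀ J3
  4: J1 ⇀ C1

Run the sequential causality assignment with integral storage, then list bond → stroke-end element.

bond 0 stroke→J2
bond 1 stroke→J3
bond 2 stroke→J2
bond 3 stroke→Sf1
bond 4 stroke→J1

β3 stroke→Sf1  (Sf1 (Sf) sets flow on bond)
β1 stroke→J3  (J3 flow already set via bond 3)
β0 stroke→J2  (1-jn J2 has f-setter on 1)
β2 stroke→J2  (common-f at J2 fixed by 1)
β4 stroke→J1  (J1: last free bond brings effort in)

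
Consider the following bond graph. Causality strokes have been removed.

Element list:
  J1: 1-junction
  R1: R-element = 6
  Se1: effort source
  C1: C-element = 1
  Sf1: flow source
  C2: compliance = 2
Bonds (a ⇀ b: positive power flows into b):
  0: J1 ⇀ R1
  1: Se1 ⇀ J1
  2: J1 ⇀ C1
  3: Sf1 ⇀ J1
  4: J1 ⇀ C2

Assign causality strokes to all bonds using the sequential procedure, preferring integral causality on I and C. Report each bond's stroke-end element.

bond 1 |J1  (source Se1 imposes e)
bond 3 |Sf1  (Sf1 fixes flow; stroke at Sf1)
bond 0 |J1  (1-jn J1 has f-setter on 3)
bond 2 |J1  (1-jn J1 has f-setter on 3)
bond 4 |J1  (common-f at J1 fixed by 3)

bond 0 |J1
bond 1 |J1
bond 2 |J1
bond 3 |Sf1
bond 4 |J1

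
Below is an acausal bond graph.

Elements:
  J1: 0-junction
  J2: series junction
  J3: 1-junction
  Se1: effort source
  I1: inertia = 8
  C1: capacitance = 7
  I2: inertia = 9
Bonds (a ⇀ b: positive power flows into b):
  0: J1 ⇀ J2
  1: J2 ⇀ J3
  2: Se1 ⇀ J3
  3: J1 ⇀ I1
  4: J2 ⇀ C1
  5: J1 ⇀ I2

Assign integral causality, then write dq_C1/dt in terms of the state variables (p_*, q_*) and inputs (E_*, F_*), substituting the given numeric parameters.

#2 →J3  (source Se1 imposes e)
#1 →J2  (closing 1-jn rule on J3)
#3 →I1  (I1: I, integral causality)
#4 →J2  (C1 outputs effort q/C1)
#0 →J1  (J2 needs exactly one f-in)
#5 →I2  (J1: bond 0 brought effort, rest push out)

dq_C1/dt = -p_I1/8 - p_I2/9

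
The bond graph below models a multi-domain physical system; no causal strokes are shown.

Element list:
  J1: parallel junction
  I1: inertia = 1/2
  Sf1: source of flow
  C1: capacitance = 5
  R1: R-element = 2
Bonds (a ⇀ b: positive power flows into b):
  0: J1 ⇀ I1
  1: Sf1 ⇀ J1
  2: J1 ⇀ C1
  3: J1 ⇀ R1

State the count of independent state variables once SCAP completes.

2  (C1, I1 all integral)

β1 |Sf1  (Sf1 (Sf) sets flow on bond)
β0 |I1  (I1 integral (f out))
β2 |J1  (prefer integral on C1)
β3 |R1  (J1: bond 2 brought effort, rest push out)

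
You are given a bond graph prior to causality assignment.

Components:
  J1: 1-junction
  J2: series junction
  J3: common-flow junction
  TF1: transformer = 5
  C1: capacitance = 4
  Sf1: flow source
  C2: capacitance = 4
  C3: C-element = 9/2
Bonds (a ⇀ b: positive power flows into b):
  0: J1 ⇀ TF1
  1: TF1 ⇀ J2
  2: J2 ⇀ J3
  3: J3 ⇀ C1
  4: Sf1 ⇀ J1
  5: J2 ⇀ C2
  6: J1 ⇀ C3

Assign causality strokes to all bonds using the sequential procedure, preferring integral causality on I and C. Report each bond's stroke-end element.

bond 4 |Sf1  (Sf1 fixes flow; stroke at Sf1)
bond 0 |J1  (common-f at J1 fixed by 4)
bond 6 |J1  (J1 flow already set via bond 4)
bond 1 |TF1  (through TF1, causality passes straight; one stroke at TF1)
bond 2 |J2  (common-f at J2 fixed by 1)
bond 5 |J2  (1-jn J2 has f-setter on 1)
bond 3 |J3  (J3 flow already set via bond 2)

b0 stroke at J1
b1 stroke at TF1
b2 stroke at J2
b3 stroke at J3
b4 stroke at Sf1
b5 stroke at J2
b6 stroke at J1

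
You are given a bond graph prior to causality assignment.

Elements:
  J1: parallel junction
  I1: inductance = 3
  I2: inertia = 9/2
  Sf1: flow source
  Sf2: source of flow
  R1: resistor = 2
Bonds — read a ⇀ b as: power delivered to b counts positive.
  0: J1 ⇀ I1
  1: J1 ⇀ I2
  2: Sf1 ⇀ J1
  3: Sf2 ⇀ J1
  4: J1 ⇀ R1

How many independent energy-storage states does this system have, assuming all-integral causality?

2  (I1, I2 all integral)

bond 2 stroke at Sf1  (Sf1 (Sf) sets flow on bond)
bond 3 stroke at Sf2  (Sf2 (Sf) sets flow on bond)
bond 0 stroke at I1  (I1 integral (f out))
bond 1 stroke at I2  (I2: I, integral causality)
bond 4 stroke at J1  (J1: last free bond brings effort in)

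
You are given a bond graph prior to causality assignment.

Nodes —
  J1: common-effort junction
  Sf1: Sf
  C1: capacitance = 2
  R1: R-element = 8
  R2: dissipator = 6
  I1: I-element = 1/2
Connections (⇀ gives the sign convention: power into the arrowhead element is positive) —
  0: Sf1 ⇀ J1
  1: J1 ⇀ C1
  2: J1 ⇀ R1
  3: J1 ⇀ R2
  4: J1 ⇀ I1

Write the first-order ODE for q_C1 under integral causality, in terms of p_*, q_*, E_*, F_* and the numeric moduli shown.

#0 →Sf1  (source Sf1 imposes f)
#1 →J1  (prefer integral on C1)
#2 →R1  (J1: bond 1 brought effort, rest push out)
#3 →R2  (0-jn J1 has e-setter on 1)
#4 →I1  (0-jn J1 has e-setter on 1)

dq_C1/dt = F_Sf1 - 2*p_I1 - 7*q_C1/48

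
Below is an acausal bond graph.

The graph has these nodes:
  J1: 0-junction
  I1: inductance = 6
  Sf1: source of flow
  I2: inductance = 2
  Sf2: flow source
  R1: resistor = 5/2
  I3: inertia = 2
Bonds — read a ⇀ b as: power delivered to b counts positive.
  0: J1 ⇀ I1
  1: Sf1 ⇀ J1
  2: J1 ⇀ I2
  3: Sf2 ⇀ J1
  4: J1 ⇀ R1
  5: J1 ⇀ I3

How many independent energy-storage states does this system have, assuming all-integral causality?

3  (I1, I2, I3 all integral)

b1 stroke at Sf1  (source Sf1 imposes f)
b3 stroke at Sf2  (Sf2 fixes flow; stroke at Sf2)
b0 stroke at I1  (I1: I, integral causality)
b2 stroke at I2  (I2: I, integral causality)
b5 stroke at I3  (prefer integral on I3)
b4 stroke at J1  (only one effort-in slot at J1)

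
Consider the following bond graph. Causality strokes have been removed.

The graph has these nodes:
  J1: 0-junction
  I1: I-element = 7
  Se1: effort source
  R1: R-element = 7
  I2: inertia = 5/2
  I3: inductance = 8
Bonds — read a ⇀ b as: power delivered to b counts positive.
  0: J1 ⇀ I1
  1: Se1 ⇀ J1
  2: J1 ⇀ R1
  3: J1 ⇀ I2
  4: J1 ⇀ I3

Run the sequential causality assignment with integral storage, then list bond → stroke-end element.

bond 0 stroke→I1
bond 1 stroke→J1
bond 2 stroke→R1
bond 3 stroke→I2
bond 4 stroke→I3

bond 1 →J1  (Se1 fixes effort; stroke away)
bond 0 →I1  (J1: bond 1 brought effort, rest push out)
bond 2 →R1  (J1: bond 1 brought effort, rest push out)
bond 3 →I2  (J1: bond 1 brought effort, rest push out)
bond 4 →I3  (J1 effort already set via bond 1)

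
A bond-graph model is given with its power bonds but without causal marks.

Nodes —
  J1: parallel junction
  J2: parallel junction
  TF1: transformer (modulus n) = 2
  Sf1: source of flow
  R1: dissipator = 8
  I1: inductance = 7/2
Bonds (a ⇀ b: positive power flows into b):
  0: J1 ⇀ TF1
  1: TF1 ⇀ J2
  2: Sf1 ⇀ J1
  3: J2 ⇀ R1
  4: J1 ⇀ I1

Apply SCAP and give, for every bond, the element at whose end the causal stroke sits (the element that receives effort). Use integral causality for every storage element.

β0 |J1
β1 |TF1
β2 |Sf1
β3 |J2
β4 |I1

#2 stroke at Sf1  (source Sf1 imposes f)
#4 stroke at I1  (I1 outputs flow p/I1)
#0 stroke at J1  (J1: last free bond brings effort in)
#1 stroke at TF1  (TF TF1: opposite of bond 0)
#3 stroke at J2  (closing 0-jn rule on J2)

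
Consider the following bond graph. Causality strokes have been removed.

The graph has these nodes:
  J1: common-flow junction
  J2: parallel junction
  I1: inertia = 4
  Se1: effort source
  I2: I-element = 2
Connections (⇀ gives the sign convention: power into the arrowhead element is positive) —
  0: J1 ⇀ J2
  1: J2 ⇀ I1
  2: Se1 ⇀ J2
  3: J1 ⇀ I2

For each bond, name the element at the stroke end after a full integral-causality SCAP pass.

b0 →J1
b1 →I1
b2 →J2
b3 →I2

b2 stroke→J2  (Se1 (Se) sets effort on bond)
b0 stroke→J1  (J2: bond 2 brought effort, rest push out)
b1 stroke→I1  (J2: bond 2 brought effort, rest push out)
b3 stroke→I2  (J1: last free bond brings flow in)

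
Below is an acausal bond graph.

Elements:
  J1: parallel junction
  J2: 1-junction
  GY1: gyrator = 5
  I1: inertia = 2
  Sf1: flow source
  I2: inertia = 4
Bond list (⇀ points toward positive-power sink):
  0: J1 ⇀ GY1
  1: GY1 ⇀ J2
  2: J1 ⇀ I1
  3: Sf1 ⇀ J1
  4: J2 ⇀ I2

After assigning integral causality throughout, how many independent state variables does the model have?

β3 |Sf1  (Sf1: flow source, stroke at near end)
β2 |I1  (I1 integral (f out))
β0 |J1  (J1: last free bond brings effort in)
β1 |J2  (GY1 both-in/both-out from 0)
β4 |I2  (only one flow-in slot at J2)

2  (I1, I2 all integral)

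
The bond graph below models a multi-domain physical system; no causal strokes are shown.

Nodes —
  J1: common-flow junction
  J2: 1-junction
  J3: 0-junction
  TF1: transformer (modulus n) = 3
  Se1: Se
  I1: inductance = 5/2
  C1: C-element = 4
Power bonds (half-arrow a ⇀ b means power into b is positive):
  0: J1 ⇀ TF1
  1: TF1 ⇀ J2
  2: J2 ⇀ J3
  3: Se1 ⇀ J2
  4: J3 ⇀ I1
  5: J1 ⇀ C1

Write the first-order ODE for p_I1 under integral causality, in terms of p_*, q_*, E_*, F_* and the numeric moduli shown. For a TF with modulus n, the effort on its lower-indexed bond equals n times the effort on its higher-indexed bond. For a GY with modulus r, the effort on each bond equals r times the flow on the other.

dp_I1/dt = E_Se1 - q_C1/12

#3 stroke→J2  (Se1 fixes effort; stroke away)
#4 stroke→I1  (I1 integral (f out))
#2 stroke→J3  (closing 0-jn rule on J3)
#1 stroke→J2  (common-f at J2 fixed by 2)
#0 stroke→TF1  (TF TF1: opposite of bond 1)
#5 stroke→J1  (J1 flow already set via bond 0)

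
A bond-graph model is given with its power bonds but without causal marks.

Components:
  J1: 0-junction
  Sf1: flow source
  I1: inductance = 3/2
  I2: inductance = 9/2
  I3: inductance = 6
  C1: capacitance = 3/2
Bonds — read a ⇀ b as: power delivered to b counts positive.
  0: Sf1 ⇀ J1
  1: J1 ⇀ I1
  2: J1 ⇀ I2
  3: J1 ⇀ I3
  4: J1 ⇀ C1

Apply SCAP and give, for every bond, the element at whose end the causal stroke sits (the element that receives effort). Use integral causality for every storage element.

b0 |Sf1  (Sf1 (Sf) sets flow on bond)
b1 |I1  (I1: I, integral causality)
b2 |I2  (I2 integral (f out))
b3 |I3  (I3 outputs flow p/I3)
b4 |J1  (only one effort-in slot at J1)

bond 0 stroke→Sf1
bond 1 stroke→I1
bond 2 stroke→I2
bond 3 stroke→I3
bond 4 stroke→J1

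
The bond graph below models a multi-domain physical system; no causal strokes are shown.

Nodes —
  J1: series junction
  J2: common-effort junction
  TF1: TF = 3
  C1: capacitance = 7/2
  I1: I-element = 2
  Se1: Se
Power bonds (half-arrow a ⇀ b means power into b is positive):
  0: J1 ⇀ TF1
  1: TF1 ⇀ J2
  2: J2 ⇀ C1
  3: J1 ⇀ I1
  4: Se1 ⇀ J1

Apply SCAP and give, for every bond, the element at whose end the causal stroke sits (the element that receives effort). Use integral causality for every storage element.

bond 4 stroke→J1  (Se1 (Se) sets effort on bond)
bond 2 stroke→J2  (C1: C, integral causality)
bond 1 stroke→TF1  (J2: bond 2 brought effort, rest push out)
bond 0 stroke→J1  (TF1: transformer flips bond 1)
bond 3 stroke→I1  (J1: last free bond brings flow in)

bond 0 →J1
bond 1 →TF1
bond 2 →J2
bond 3 →I1
bond 4 →J1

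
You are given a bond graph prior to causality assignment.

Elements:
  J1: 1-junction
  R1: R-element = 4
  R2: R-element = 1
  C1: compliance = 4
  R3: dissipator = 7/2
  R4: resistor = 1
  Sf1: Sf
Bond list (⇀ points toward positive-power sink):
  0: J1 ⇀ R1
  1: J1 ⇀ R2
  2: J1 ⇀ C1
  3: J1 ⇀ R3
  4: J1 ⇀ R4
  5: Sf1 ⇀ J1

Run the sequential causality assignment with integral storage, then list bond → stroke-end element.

bond 5 stroke→Sf1  (Sf1: flow source, stroke at near end)
bond 0 stroke→J1  (J1: bond 5 brought flow, rest push out)
bond 1 stroke→J1  (common-f at J1 fixed by 5)
bond 2 stroke→J1  (1-jn J1 has f-setter on 5)
bond 3 stroke→J1  (common-f at J1 fixed by 5)
bond 4 stroke→J1  (1-jn J1 has f-setter on 5)

bond 0 stroke at J1
bond 1 stroke at J1
bond 2 stroke at J1
bond 3 stroke at J1
bond 4 stroke at J1
bond 5 stroke at Sf1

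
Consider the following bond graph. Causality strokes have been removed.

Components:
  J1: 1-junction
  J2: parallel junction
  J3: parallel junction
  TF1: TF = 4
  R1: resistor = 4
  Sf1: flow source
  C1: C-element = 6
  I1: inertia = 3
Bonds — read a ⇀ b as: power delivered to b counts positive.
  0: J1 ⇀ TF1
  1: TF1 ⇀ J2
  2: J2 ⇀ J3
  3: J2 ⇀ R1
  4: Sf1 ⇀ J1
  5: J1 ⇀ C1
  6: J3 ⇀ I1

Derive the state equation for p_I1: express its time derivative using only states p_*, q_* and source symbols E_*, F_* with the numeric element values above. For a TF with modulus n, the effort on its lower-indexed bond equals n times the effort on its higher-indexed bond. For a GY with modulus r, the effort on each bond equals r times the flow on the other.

dp_I1/dt = 16*F_Sf1 - 4*p_I1/3

bond 4 stroke at Sf1  (Sf1 (Sf) sets flow on bond)
bond 0 stroke at J1  (common-f at J1 fixed by 4)
bond 5 stroke at J1  (common-f at J1 fixed by 4)
bond 1 stroke at TF1  (TF TF1: opposite of bond 0)
bond 6 stroke at I1  (I1 outputs flow p/I1)
bond 2 stroke at J3  (only one effort-in slot at J3)
bond 3 stroke at J2  (J2: last free bond brings effort in)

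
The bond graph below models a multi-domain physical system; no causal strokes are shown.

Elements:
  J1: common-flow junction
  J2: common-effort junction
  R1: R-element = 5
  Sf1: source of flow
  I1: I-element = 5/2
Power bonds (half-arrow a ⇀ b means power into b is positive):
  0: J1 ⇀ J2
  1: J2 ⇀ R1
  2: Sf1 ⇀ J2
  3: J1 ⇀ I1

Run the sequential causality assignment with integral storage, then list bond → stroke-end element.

#2 stroke→Sf1  (Sf1: flow source, stroke at near end)
#3 stroke→I1  (I1: I, integral causality)
#0 stroke→J1  (1-jn J1 has f-setter on 3)
#1 stroke→J2  (J2: last free bond brings effort in)

β0 |J1
β1 |J2
β2 |Sf1
β3 |I1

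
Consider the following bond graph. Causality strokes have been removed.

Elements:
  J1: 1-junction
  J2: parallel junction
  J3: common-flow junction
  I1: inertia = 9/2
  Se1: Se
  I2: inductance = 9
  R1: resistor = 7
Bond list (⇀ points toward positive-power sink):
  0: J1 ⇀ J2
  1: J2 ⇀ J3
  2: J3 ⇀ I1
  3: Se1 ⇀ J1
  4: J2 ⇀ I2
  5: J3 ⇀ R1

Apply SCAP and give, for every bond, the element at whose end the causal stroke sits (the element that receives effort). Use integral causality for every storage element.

β3 →J1  (source Se1 imposes e)
β0 →J2  (J1: last free bond brings flow in)
β1 →J3  (0-jn J2 has e-setter on 0)
β4 →I2  (0-jn J2 has e-setter on 0)
β2 →I1  (prefer integral on I1)
β5 →J3  (1-jn J3 has f-setter on 2)

β0 stroke→J2
β1 stroke→J3
β2 stroke→I1
β3 stroke→J1
β4 stroke→I2
β5 stroke→J3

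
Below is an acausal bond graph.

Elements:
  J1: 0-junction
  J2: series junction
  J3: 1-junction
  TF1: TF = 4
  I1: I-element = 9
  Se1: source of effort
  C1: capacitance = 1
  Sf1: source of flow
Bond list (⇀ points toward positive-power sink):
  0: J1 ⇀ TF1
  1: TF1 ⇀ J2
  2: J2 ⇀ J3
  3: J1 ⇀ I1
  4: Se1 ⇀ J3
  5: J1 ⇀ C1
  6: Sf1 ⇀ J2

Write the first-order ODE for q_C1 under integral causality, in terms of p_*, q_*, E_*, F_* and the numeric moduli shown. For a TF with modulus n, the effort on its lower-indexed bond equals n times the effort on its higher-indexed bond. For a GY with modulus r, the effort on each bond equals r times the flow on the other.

bond 4 stroke→J3  (Se1 (Se) sets effort on bond)
bond 6 stroke→Sf1  (Sf1 (Sf) sets flow on bond)
bond 1 stroke→J2  (J2 flow already set via bond 6)
bond 2 stroke→J2  (1-jn J2 has f-setter on 6)
bond 0 stroke→TF1  (TF1 one-in-one-out from 1)
bond 3 stroke→I1  (I1 integral (f out))
bond 5 stroke→J1  (J1: last free bond brings effort in)

dq_C1/dt = -F_Sf1/4 - p_I1/9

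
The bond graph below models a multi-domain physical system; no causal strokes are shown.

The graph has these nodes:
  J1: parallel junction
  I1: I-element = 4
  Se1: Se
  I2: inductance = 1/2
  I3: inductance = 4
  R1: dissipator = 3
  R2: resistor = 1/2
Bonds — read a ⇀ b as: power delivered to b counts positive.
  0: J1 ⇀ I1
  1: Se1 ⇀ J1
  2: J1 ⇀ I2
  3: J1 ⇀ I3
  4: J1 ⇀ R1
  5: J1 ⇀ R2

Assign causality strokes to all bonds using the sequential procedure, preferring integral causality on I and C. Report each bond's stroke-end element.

bond 0 |I1
bond 1 |J1
bond 2 |I2
bond 3 |I3
bond 4 |R1
bond 5 |R2

#1 stroke→J1  (Se1 (Se) sets effort on bond)
#0 stroke→I1  (common-e at J1 fixed by 1)
#2 stroke→I2  (common-e at J1 fixed by 1)
#3 stroke→I3  (common-e at J1 fixed by 1)
#4 stroke→R1  (0-jn J1 has e-setter on 1)
#5 stroke→R2  (0-jn J1 has e-setter on 1)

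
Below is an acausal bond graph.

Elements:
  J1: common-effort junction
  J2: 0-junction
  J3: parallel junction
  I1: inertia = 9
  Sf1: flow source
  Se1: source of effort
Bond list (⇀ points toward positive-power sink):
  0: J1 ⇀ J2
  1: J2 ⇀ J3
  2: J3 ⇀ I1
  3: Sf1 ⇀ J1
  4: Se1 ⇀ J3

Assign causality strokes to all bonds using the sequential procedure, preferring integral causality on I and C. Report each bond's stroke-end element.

#0 →J1
#1 →J2
#2 →I1
#3 →Sf1
#4 →J3

bond 3 stroke at Sf1  (Sf1 fixes flow; stroke at Sf1)
bond 4 stroke at J3  (Se1 fixes effort; stroke away)
bond 0 stroke at J1  (closing 0-jn rule on J1)
bond 1 stroke at J2  (only one effort-in slot at J2)
bond 2 stroke at I1  (J3 effort already set via bond 4)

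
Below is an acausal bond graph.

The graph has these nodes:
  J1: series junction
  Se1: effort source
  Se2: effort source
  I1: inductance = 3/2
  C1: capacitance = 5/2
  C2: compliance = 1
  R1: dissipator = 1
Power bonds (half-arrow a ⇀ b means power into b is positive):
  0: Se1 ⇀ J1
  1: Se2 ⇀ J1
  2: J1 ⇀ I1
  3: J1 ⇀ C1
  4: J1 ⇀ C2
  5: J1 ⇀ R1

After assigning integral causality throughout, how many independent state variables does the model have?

#0 stroke→J1  (Se1 fixes effort; stroke away)
#1 stroke→J1  (Se2 (Se) sets effort on bond)
#2 stroke→I1  (prefer integral on I1)
#3 stroke→J1  (J1 flow already set via bond 2)
#4 stroke→J1  (J1 flow already set via bond 2)
#5 stroke→J1  (J1 flow already set via bond 2)

3  (C1, C2, I1 all integral)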